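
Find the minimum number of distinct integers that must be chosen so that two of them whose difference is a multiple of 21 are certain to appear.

Integers whose pairwise differences are multiples of 21 are exactly those sharing a remainder mod 21. Pigeonhole: the 21 residue classes mod 21 are the pigeonholes.
With 21 integers one could put 1 in each residue class and have no class reach 2.
The 22nd integer pushes some class to 2, so 21·1 + 1 = 22.

22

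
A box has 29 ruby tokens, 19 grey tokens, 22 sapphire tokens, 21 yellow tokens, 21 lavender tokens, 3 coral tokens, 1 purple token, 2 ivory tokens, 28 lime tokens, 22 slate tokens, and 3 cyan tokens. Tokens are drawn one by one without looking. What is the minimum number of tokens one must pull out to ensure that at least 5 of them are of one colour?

38

An adversary could hand out at most 4 tokens per colour (4 colours run out sooner): 4 + 4 + 4 + 4 + 4 + 3 + 1 + 2 + 4 + 4 + 3 = 37 tokens and still no colour has 5.
Pigeonhole: one more token lands in a colour already at 4, so 38 draws are enough and 37 are not.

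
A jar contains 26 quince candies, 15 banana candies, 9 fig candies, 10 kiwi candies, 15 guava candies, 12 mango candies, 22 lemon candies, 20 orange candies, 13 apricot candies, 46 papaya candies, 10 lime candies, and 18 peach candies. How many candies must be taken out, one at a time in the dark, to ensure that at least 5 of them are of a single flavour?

Put each drawn candy into a box by flavour. The largest draw with every box below 5 takes min(count, 4) from each flavour.
Σ min(cᵢ, 4) = 4 + 4 + 4 + 4 + 4 + 4 + 4 + 4 + 4 + 4 + 4 + 4 = 48.
Draw number 48 + 1 = 49 must push one box to 5.

49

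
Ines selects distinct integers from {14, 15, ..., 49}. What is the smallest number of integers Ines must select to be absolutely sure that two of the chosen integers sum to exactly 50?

Two chosen integers sum to 50 exactly when both halves of some pair {x, 50−x} with 14 ≤ x ≤ 50−x ≤ 36 are chosen — 11 such pairs.
The remaining 14 elements (those with no distinct partner in range) can never complete a 50-sum, so the worst case takes all of them and one from each pair: 14 + 11 = 25.
The 26th integer has to be the second member of some pair, so 25 + 1 = 26.

26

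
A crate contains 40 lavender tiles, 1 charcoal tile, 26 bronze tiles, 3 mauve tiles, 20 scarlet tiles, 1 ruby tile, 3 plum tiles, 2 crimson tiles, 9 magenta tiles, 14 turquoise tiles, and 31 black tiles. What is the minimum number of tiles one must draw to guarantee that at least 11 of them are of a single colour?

70

An adversary could hand out at most 10 tiles per colour (6 colours run out sooner): 10 + 1 + 10 + 3 + 10 + 1 + 3 + 2 + 9 + 10 + 10 = 69 tiles and still no colour has 11.
By the pigeonhole principle, one more tile lands in a colour already at 10, so 70 draws are enough and 69 are not.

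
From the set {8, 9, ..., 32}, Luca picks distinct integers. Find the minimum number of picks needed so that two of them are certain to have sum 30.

Two chosen integers sum to 30 exactly when both halves of some pair {x, 30−x} with 8 ≤ x ≤ 30−x ≤ 22 are chosen — 7 such pairs.
The remaining 11 elements (those with no distinct partner in range) can never complete a 30-sum, so the worst case takes all of them and one from each pair: 11 + 7 = 18.
By the pigeonhole principle, the 19th integer has to be the second member of some pair, so 18 + 1 = 19.

19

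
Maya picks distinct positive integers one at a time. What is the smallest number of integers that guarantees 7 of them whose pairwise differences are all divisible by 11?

Integers whose pairwise differences are multiples of 11 are exactly those sharing a remainder mod 11. By the pigeonhole principle, the 11 residue classes mod 11 are the pigeonholes.
With 66 integers one could put 6 in each residue class and have no class reach 7.
The 67th integer pushes some class to 7, so 11·6 + 1 = 67.

67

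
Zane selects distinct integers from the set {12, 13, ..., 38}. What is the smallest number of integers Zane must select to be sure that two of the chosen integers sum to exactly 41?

Group the elements by complementary pair {x, 41−x}: {12,29}, {13,28}, {14,27}, …, giving 9 two-element pairs and 9 integers whose partner 41−x falls outside [12,38].
Treating each of those 18 groups as a pigeonhole, one can pick one integer per group — 18 integers — with no two summing to 41.
The 19th integer lands in an occupied pair, forcing a sum of 41.

19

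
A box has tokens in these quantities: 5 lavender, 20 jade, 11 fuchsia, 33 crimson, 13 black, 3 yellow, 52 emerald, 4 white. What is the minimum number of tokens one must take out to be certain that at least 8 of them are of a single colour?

The 8 colours are the holes; the tokens drawn are the pigeons.
To avoid 8 of any one colour, the worst case takes at most 7 of each colour, or every token of a colour that has fewer than 7.
That gives 5 + 7 + 7 + 7 + 7 + 3 + 7 + 4 = 47 tokens with no colour reaching 8.
The next token forces some colour to 8, so 47 + 1 = 48.

48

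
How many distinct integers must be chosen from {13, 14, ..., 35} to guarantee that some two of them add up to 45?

Group the elements by complementary pair {x, 45−x}: {13,32}, {14,31}, {15,30}, …, giving 10 two-element pairs and 3 integers whose partner 45−x falls outside [13,35].
Pigeonhole: treating each of those 13 groups as a pigeonhole, one can pick one integer per group — 13 integers — with no two summing to 45.
The 14th integer lands in an occupied pair, forcing a sum of 45.

14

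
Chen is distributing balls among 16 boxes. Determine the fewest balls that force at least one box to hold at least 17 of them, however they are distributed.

257

With 256 balls one could put exactly 16 in each of the 16 boxes, and no box would reach 17.
Pigeonhole: one more ball must land in a box that already has 16, giving it 17.
So 16 × 16 + 1 = 257 balls are required.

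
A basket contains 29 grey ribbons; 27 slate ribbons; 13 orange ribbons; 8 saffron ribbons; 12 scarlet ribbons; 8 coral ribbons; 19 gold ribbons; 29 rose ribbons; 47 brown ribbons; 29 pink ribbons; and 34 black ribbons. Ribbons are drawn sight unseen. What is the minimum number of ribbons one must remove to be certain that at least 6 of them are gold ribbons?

242

In the worst case for collecting gold ribbons, every non-gold ribbon comes out first.
There are 29 + 27 + 13 + 8 + 12 + 8 + 29 + 47 + 29 + 34 = 236 non-gold ribbons altogether.
After those, each further ribbon must be gold, so 236 + 6 = 242 draws guarantee 6 gold ribbons.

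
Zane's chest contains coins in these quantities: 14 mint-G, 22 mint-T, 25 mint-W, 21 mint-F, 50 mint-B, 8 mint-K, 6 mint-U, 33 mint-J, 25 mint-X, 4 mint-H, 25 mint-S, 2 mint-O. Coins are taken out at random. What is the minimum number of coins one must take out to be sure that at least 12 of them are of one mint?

An adversary could hand out at most 11 coins per mint (4 mints run out sooner): 11 + 11 + 11 + 11 + 11 + 8 + 6 + 11 + 11 + 4 + 11 + 2 = 108 coins and still no mint has 12.
By the pigeonhole principle, one more coin lands in a mint already at 11, so 109 draws are enough and 108 are not.

109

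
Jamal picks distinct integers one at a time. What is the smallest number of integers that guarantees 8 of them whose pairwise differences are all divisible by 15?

Integers whose pairwise differences are multiples of 15 are exactly those sharing a remainder mod 15. The 15 residue classes mod 15 are the pigeonholes.
With 105 integers one could put 7 in each residue class and have no class reach 8.
The 106th integer pushes some class to 8, so 15·7 + 1 = 106.

106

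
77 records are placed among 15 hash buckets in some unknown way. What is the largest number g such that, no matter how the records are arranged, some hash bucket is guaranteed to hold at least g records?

6

The 15 hash buckets are the holes and the 77 records are the pigeons.
If every hash bucket held at most 5 records, the total would be at most 15 × 5 = 75, which is less than 77.
So some hash bucket holds at least ⌈77/15⌉ = 6 records.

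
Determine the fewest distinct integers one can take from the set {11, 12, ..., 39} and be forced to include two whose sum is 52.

17

Two chosen integers sum to 52 exactly when both halves of some pair {x, 52−x} with 13 ≤ x ≤ 52−x ≤ 39 are chosen — 13 such pairs.
The remaining 3 elements (those with no distinct partner in range) can never complete a 52-sum, so the worst case takes all of them and one from each pair: 3 + 13 = 16.
Pigeonhole: the 17th integer has to be the second member of some pair, so 16 + 1 = 17.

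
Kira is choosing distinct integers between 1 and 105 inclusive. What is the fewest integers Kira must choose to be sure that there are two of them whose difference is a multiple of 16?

17

Integers whose pairwise differences are multiples of 16 are exactly those sharing a remainder mod 16. By pigeonhole, the 16 residue classes mod 16 are the pigeonholes.
With 16 integers one could put 1 in each residue class and have no class reach 2.
The 17th integer pushes some class to 2, so 16·1 + 1 = 17.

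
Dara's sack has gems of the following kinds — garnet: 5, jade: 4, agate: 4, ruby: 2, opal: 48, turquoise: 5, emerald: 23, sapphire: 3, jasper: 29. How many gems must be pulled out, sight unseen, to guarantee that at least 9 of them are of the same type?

The 9 types are the holes; the gems drawn are the pigeons.
To avoid 9 of any one type, the worst case takes at most 8 of each type, or every gem of a type that has fewer than 8.
That gives 5 + 4 + 4 + 2 + 8 + 5 + 8 + 3 + 8 = 47 gems with no type reaching 9.
The next gem forces some type to 9, so 47 + 1 = 48.

48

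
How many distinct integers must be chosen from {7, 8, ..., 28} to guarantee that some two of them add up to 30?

15

A set avoiding the sum 30 can contain at most one of each pair {x, 30−x}, plus the 6 elements whose complement lies outside the range or equal to its own complement.
The integers 15, …, 28 (14 of them) are such a set: any two sum to at least 15+16 = 31 > 30.
Pigeonhole: any 15th integer completes one of the 8 pairs, so 15 choices force a sum of 30.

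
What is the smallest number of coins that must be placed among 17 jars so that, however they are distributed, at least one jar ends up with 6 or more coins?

With 85 coins one could put exactly 5 in each of the 17 jars, and no jar would reach 6.
One more coin must land in a jar that already has 5, giving it 6.
So 17 × 5 + 1 = 86 coins are required.

86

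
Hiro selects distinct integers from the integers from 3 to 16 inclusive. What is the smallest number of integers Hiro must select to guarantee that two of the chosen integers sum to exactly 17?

A set avoiding the sum 17 can contain at most one of each pair {x, 17−x}, plus the 2 elements whose complement lies outside the range.
The integers 9, …, 16 (8 of them) are such a set: any two sum to at least 9+10 = 19 > 17.
Pigeonhole: any 9th integer completes one of the 6 pairs, so 9 choices force a sum of 17.

9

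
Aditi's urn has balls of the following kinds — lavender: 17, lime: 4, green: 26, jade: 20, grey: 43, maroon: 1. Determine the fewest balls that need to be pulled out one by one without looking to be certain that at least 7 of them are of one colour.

By pigeonhole, put each drawn ball into a box by colour. The largest draw with every box below 7 takes min(count, 6) from each colour; colours with fewer than 6 contribute all they have.
Σ min(cᵢ, 6) = 6 + 4 + 6 + 6 + 6 + 1 = 29.
Draw number 29 + 1 = 30 must push one box to 7.

30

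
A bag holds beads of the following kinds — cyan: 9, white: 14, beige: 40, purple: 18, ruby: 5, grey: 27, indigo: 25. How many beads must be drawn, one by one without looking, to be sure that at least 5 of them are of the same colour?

29

Put each drawn bead into a box by colour. The largest draw with every box below 5 takes min(count, 4) from each colour.
Σ min(cᵢ, 4) = 4 + 4 + 4 + 4 + 4 + 4 + 4 = 28.
Draw number 28 + 1 = 29 must push one box to 5.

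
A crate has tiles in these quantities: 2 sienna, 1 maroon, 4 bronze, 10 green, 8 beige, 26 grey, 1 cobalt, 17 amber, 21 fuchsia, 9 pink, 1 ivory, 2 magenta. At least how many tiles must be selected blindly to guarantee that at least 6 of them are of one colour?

An adversary could hand out at most 5 tiles per colour (6 colours run out sooner): 2 + 1 + 4 + 5 + 5 + 5 + 1 + 5 + 5 + 5 + 1 + 2 = 41 tiles and still no colour has 6.
By pigeonhole, one more tile lands in a colour already at 5, so 42 draws are enough and 41 are not.

42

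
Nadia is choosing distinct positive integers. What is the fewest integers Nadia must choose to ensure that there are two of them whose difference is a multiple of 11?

12

Integers whose pairwise differences are multiples of 11 are exactly those sharing a remainder mod 11. The 11 residue classes mod 11 are the pigeonholes.
With 11 integers one could put 1 in each residue class and have no class reach 2.
The 12th integer pushes some class to 2, so 11·1 + 1 = 12.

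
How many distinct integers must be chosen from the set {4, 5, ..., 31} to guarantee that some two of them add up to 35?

Two chosen integers sum to 35 exactly when both halves of some pair {x, 35−x} with 4 ≤ x ≤ 35−x ≤ 31 are chosen — 14 such pairs.
Every element belongs to one of those pairs, so the worst case picks one from each: 14 integers.
The 15th integer has to be the second member of some pair, so 14 + 1 = 15.

15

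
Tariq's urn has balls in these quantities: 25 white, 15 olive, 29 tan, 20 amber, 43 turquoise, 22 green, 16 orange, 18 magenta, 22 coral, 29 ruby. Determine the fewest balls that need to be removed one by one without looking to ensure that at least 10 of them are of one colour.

Put each drawn ball into a box by colour. The largest draw with every box below 10 takes min(count, 9) from each colour.
Σ min(cᵢ, 9) = 9 + 9 + 9 + 9 + 9 + 9 + 9 + 9 + 9 + 9 = 90.
Draw number 90 + 1 = 91 must push one box to 10.

91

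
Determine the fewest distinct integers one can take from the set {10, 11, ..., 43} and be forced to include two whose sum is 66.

25

Two chosen integers sum to 66 exactly when both halves of some pair {x, 66−x} with 23 ≤ x ≤ 66−x ≤ 43 are chosen — 10 such pairs.
The remaining 14 elements (those with no distinct partner in range) can never complete a 66-sum, so the worst case takes all of them and one from each pair: 14 + 10 = 24.
Pigeonhole: the 25th integer has to be the second member of some pair, so 24 + 1 = 25.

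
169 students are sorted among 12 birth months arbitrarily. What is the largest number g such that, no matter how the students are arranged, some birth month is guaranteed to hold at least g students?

15

Pigeonhole: the 12 birth months are the holes and the 169 students are the pigeons.
If every birth month held at most 14 students, the total would be at most 12 × 14 = 168, which is less than 169.
So some birth month holds at least ⌈169/12⌉ = 15 students.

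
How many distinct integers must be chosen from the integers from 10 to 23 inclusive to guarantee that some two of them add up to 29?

Group the elements by complementary pair {x, 29−x}: {10,19}, {11,18}, {12,17}, …, giving 5 two-element pairs and 4 integers whose partner 29−x falls outside [10,23].
Treating each of those 9 groups as a pigeonhole, one can pick one integer per group — 9 integers — with no two summing to 29.
The 10th integer lands in an occupied pair, forcing a sum of 29.

10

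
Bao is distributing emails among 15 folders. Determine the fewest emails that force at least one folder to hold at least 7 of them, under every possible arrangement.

91

With 90 emails one could put exactly 6 in each of the 15 folders, and no folder would reach 7.
One more email must land in a folder that already has 6, giving it 7.
So 15 × 6 + 1 = 91 emails are required.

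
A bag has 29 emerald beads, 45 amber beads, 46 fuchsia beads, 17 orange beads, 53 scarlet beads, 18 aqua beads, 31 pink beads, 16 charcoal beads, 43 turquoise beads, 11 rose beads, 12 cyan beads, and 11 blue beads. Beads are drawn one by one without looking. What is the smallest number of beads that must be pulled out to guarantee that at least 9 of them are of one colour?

Put each drawn bead into a box by colour. The largest draw with every box below 9 takes min(count, 8) from each colour.
Σ min(cᵢ, 8) = 8 + 8 + 8 + 8 + 8 + 8 + 8 + 8 + 8 + 8 + 8 + 8 = 96.
Draw number 96 + 1 = 97 must push one box to 9.

97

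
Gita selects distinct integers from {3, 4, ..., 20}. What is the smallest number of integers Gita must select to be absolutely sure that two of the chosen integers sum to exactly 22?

Group the elements by complementary pair {x, 22−x}: {3,19}, {4,18}, {5,17}, …, giving 8 two-element pairs; the single value 11 (it cannot pair with itself since the integers are distinct); and 1 integer whose partner 22−x falls outside [3,20].
Treating each of those 10 groups as a pigeonhole, one can pick one integer per group — 10 integers — with no two summing to 22.
The 11th integer lands in an occupied pair, forcing a sum of 22.

11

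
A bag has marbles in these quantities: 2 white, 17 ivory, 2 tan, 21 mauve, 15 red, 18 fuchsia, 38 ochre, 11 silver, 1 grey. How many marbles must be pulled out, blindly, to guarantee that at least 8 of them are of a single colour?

48

Put each drawn marble into a box by colour. The largest draw with every box below 8 takes min(count, 7) from each colour; colours with fewer than 7 contribute all they have.
Σ min(cᵢ, 7) = 2 + 7 + 2 + 7 + 7 + 7 + 7 + 7 + 1 = 47.
Draw number 47 + 1 = 48 must push one box to 8.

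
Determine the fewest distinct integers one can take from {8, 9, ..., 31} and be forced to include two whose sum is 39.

Group the elements by complementary pair {x, 39−x}: {8,31}, {9,30}, {10,29}, …, giving 12 two-element pairs.
Pigeonhole: treating each of those 12 groups as a pigeonhole, one can pick one integer per group — 12 integers — with no two summing to 39.
The 13th integer lands in an occupied pair, forcing a sum of 39.

13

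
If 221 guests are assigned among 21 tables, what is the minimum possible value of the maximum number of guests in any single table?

The 21 tables are the holes and the 221 guests are the pigeons.
If every table held at most 10 guests, the total would be at most 21 × 10 = 210, which is less than 221.
So some table holds at least ⌈221/21⌉ = 11 guests.

11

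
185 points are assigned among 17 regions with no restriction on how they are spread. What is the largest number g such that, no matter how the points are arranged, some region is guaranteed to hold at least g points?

The 17 regions are the holes and the 185 points are the pigeons.
If every region held at most 10 points, the total would be at most 17 × 10 = 170, which is less than 185.
So some region holds at least ⌈185/17⌉ = 11 points.

11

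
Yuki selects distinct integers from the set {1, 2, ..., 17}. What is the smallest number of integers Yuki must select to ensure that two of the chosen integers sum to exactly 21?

11

A set avoiding the sum 21 can contain at most one of each pair {x, 21−x}, plus the 3 elements whose complement lies outside the range.
The integers 1, …, 10 (10 of them) are such a set: any two sum to at least 1+2 = 3 and at most 9+10 = 19 < 21.
By pigeonhole, any 11th integer completes one of the 7 pairs, so 11 choices force a sum of 21.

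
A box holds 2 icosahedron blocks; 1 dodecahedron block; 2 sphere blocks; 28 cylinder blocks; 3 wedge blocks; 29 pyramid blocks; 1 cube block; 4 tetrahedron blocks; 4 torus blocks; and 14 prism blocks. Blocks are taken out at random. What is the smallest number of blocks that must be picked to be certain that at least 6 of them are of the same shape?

The 10 shapes are the holes; the blocks drawn are the pigeons.
To avoid 6 of any one shape, the worst case takes at most 5 of each shape, or every block of a shape that has fewer than 5.
That gives 2 + 1 + 2 + 5 + 3 + 5 + 1 + 4 + 4 + 5 = 32 blocks with no shape reaching 6.
The next block forces some shape to 6, so 32 + 1 = 33.

33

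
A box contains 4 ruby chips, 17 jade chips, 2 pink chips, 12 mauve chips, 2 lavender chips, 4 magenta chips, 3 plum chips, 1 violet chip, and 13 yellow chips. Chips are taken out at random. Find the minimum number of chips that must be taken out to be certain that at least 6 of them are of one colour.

By the pigeonhole principle, the 9 colours are the holes; the chips drawn are the pigeons.
To avoid 6 of any one colour, the worst case takes at most 5 of each colour, or every chip of a colour that has fewer than 5.
That gives 4 + 5 + 2 + 5 + 2 + 4 + 3 + 1 + 5 = 31 chips with no colour reaching 6.
The next chip forces some colour to 6, so 31 + 1 = 32.

32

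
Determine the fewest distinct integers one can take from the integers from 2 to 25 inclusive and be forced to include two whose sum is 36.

A set avoiding the sum 36 can contain at most one of each pair {x, 36−x}, plus the 10 elements whose complement lies outside the range or equal to its own complement.
The integers 2, …, 18 (17 of them) are such a set: any two sum to at least 2+3 = 5 and at most 17+18 = 35 < 36.
By the pigeonhole principle, any 18th integer completes one of the 7 pairs, so 18 choices force a sum of 36.

18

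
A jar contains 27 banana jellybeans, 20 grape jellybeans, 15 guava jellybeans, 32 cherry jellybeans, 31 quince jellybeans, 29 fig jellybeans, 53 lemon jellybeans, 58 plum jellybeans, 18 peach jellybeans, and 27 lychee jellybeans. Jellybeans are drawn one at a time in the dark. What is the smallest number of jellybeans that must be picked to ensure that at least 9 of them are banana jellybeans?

292

In the worst case for collecting banana jellybeans, every non-banana jellybean comes out first.
There are 20 + 15 + 32 + 31 + 29 + 53 + 58 + 18 + 27 = 283 non-banana jellybeans altogether.
After those, each further jellybean must be banana, so 283 + 9 = 292 draws guarantee 9 banana jellybeans.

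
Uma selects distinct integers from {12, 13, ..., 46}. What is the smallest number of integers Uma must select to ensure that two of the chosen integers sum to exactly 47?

Two chosen integers sum to 47 exactly when both halves of some pair {x, 47−x} with 12 ≤ x ≤ 47−x ≤ 35 are chosen — 12 such pairs.
The remaining 11 elements (those with no distinct partner in range) can never complete a 47-sum, so the worst case takes all of them and one from each pair: 11 + 12 = 23.
The 24th integer has to be the second member of some pair, so 23 + 1 = 24.

24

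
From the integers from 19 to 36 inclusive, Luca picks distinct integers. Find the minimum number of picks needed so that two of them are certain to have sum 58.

Group the elements by complementary pair {x, 58−x}: {22,36}, {23,35}, {24,34}, …, giving 7 two-element pairs, the single value 29 (it cannot pair with itself since the integers are distinct), and 3 integers whose partner 58−x falls outside [19,36].
Pigeonhole: treating each of those 11 groups as a pigeonhole, one can pick one integer per group — 11 integers — with no two summing to 58.
The 12th integer lands in an occupied pair, forcing a sum of 58.

12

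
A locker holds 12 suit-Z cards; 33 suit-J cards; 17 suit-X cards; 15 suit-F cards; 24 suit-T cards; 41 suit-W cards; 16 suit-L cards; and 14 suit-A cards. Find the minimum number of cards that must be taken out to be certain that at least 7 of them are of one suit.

49

An adversary could hand out at most 6 cards per suit: 6 + 6 + 6 + 6 + 6 + 6 + 6 + 6 = 48 cards and still no suit has 7.
One more card lands in a suit already at 6, so 49 draws are enough and 48 are not.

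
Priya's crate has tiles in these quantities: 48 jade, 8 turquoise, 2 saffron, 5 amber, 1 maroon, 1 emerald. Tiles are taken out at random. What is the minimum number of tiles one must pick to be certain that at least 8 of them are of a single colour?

24

An adversary could hand out at most 7 tiles per colour (4 colours run out sooner): 7 + 7 + 2 + 5 + 1 + 1 = 23 tiles and still no colour has 8.
By the pigeonhole principle, one more tile lands in a colour already at 7, so 24 draws are enough and 23 are not.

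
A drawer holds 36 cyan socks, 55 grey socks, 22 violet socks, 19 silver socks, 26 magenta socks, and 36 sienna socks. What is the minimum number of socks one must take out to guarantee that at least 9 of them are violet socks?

181

In the worst case for collecting violet socks, every non-violet sock comes out first.
There are 36 + 55 + 19 + 26 + 36 = 172 non-violet socks altogether.
After those, each further sock must be violet, so 172 + 9 = 181 draws guarantee 9 violet socks.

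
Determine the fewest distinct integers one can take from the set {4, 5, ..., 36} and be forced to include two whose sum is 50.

23

Group the elements by complementary pair {x, 50−x}: {14,36}, {15,35}, {16,34}, …, giving 11 two-element pairs, the single value 25 (it cannot pair with itself since the integers are distinct), and 10 integers whose partner 50−x falls outside [4,36].
Treating each of those 22 groups as a pigeonhole, one can pick one integer per group — 22 integers — with no two summing to 50.
The 23rd integer lands in an occupied pair, forcing a sum of 50.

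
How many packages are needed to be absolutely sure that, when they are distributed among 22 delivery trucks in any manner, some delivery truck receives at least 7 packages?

With 132 packages one could put exactly 6 in each of the 22 delivery trucks, and no delivery truck would reach 7.
Pigeonhole: one more package must land in a delivery truck that already has 6, giving it 7.
So 22 × 6 + 1 = 133 packages are required.

133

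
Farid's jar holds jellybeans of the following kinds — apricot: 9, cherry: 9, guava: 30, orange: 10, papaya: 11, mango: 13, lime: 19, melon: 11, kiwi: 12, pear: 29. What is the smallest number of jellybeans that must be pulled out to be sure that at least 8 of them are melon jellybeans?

150

In the worst case for collecting melon jellybeans, every non-melon jellybean comes out first.
There are 9 + 9 + 30 + 10 + 11 + 13 + 19 + 12 + 29 = 142 non-melon jellybeans altogether.
After those, each further jellybean must be melon, so 142 + 8 = 150 draws guarantee 8 melon jellybeans.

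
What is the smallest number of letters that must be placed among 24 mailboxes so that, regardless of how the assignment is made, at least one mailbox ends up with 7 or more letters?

145

With 144 letters one could put exactly 6 in each of the 24 mailboxes, and no mailbox would reach 7.
One more letter must land in a mailbox that already has 6, giving it 7.
So 24 × 6 + 1 = 145 letters are required.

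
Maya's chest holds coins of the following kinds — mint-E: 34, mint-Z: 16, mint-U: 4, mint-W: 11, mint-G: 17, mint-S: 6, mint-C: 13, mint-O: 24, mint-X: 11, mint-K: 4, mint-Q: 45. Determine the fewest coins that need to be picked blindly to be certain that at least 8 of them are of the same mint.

The 11 mints are the holes; the coins drawn are the pigeons.
To avoid 8 of any one mint, the worst case takes at most 7 of each mint, or every coin of a mint that has fewer than 7.
That gives 7 + 7 + 4 + 7 + 7 + 6 + 7 + 7 + 7 + 4 + 7 = 70 coins with no mint reaching 8.
The next coin forces some mint to 8, so 70 + 1 = 71.

71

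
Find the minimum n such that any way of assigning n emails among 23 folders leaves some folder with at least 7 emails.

With 138 emails one could put exactly 6 in each of the 23 folders, and no folder would reach 7.
Pigeonhole: one more email must land in a folder that already has 6, giving it 7.
So 23 × 6 + 1 = 139 emails are required.

139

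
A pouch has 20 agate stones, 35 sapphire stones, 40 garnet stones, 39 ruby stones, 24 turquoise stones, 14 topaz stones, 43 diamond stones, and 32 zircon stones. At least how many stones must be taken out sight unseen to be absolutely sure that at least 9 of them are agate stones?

236

In the worst case for collecting agate stones, every non-agate stone comes out first.
There are 35 + 40 + 39 + 24 + 14 + 43 + 32 = 227 non-agate stones altogether.
After those, each further stone must be agate, so 227 + 9 = 236 draws guarantee 9 agate stones.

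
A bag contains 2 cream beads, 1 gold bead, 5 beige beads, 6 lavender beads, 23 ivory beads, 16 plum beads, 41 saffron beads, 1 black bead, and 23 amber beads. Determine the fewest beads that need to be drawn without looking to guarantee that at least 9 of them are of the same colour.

An adversary could hand out at most 8 beads per colour (5 colours run out sooner): 2 + 1 + 5 + 6 + 8 + 8 + 8 + 1 + 8 = 47 beads and still no colour has 9.
By pigeonhole, one more bead lands in a colour already at 8, so 48 draws are enough and 47 are not.

48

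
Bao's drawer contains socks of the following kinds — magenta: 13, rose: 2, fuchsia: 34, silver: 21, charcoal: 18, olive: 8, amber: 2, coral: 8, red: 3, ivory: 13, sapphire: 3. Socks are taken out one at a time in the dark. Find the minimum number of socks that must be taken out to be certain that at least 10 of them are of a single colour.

Put each drawn sock into a box by colour. The largest draw with every box below 10 takes min(count, 9) from each colour; colours with fewer than 9 contribute all they have.
Σ min(cᵢ, 9) = 9 + 2 + 9 + 9 + 9 + 8 + 2 + 8 + 3 + 9 + 3 = 71.
Draw number 71 + 1 = 72 must push one box to 10.

72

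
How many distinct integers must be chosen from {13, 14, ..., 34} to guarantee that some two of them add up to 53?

15

A set avoiding the sum 53 can contain at most one of each pair {x, 53−x}, plus the 6 elements whose complement lies outside the range.
The integers 13, …, 26 (14 of them) are such a set: any two sum to at least 13+14 = 27 and at most 25+26 = 51 < 53.
Any 15th integer completes one of the 8 pairs, so 15 choices force a sum of 53.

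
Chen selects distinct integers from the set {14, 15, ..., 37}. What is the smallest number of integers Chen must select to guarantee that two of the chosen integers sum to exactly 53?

14

Group the elements by complementary pair {x, 53−x}: {16,37}, {17,36}, {18,35}, …, giving 11 two-element pairs and 2 integers whose partner 53−x falls outside [14,37].
By pigeonhole, treating each of those 13 groups as a pigeonhole, one can pick one integer per group — 13 integers — with no two summing to 53.
The 14th integer lands in an occupied pair, forcing a sum of 53.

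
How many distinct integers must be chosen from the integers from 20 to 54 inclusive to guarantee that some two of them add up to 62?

25

A set avoiding the sum 62 can contain at most one of each pair {x, 62−x}, plus the 13 elements whose complement lies outside the range or equal to its own complement.
The integers 31, …, 54 (24 of them) are such a set: any two sum to at least 31+32 = 63 > 62.
Any 25th integer completes one of the 11 pairs, so 25 choices force a sum of 62.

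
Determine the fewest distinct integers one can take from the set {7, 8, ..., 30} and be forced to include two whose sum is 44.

17

Two chosen integers sum to 44 exactly when both halves of some pair {x, 44−x} with 14 ≤ x ≤ 44−x ≤ 30 are chosen — 8 such pairs.
The remaining 8 elements (those with no distinct partner in range) can never complete a 44-sum, so the worst case takes all of them and one from each pair: 8 + 8 = 16.
The 17th integer has to be the second member of some pair, so 16 + 1 = 17.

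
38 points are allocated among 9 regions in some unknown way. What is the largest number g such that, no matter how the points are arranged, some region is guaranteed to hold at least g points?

Pigeonhole: the 9 regions are the holes and the 38 points are the pigeons.
If every region held at most 4 points, the total would be at most 9 × 4 = 36, which is less than 38.
So some region holds at least ⌈38/9⌉ = 5 points.

5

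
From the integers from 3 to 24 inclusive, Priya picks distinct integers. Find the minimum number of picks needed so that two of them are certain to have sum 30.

Two chosen integers sum to 30 exactly when both halves of some pair {x, 30−x} with 6 ≤ x ≤ 30−x ≤ 24 are chosen — 9 such pairs.
The remaining 4 elements (those with no distinct partner in range) can never complete a 30-sum, so the worst case takes all of them and one from each pair: 4 + 9 = 13.
The 14th integer has to be the second member of some pair, so 13 + 1 = 14.

14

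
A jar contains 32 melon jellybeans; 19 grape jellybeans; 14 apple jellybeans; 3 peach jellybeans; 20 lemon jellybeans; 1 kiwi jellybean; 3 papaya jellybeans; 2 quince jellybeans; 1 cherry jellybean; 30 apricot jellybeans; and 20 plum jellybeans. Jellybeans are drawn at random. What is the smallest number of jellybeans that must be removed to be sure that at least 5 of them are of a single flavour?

35

The 11 flavours are the holes; the jellybeans drawn are the pigeons.
To avoid 5 of any one flavour, the worst case takes at most 4 of each flavour, or every jellybean of a flavour that has fewer than 4.
That gives 4 + 4 + 4 + 3 + 4 + 1 + 3 + 2 + 1 + 4 + 4 = 34 jellybeans with no flavour reaching 5.
The next jellybean forces some flavour to 5, so 34 + 1 = 35.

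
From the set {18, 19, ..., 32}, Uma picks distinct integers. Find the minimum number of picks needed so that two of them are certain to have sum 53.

10

A set avoiding the sum 53 can contain at most one of each pair {x, 53−x}, plus the 3 elements whose complement lies outside the range.
The integers 18, …, 26 (9 of them) are such a set: any two sum to at least 18+19 = 37 and at most 25+26 = 51 < 53.
Any 10th integer completes one of the 6 pairs, so 10 choices force a sum of 53.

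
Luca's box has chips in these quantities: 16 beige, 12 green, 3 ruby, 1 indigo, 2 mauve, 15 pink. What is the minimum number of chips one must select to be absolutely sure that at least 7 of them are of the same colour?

An adversary could hand out at most 6 chips per colour (ruby, indigo, mauve run out sooner): 6 + 6 + 3 + 1 + 2 + 6 = 24 chips and still no colour has 7.
One more chip lands in a colour already at 6, so 25 draws are enough and 24 are not.

25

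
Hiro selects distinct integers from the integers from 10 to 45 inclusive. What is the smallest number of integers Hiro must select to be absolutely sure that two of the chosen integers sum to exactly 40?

27

Two chosen integers sum to 40 exactly when both halves of some pair {x, 40−x} with 10 ≤ x ≤ 40−x ≤ 30 are chosen — 10 such pairs.
The remaining 16 elements (those with no distinct partner in range) can never complete a 40-sum, so the worst case takes all of them and one from each pair: 16 + 10 = 26.
Pigeonhole: the 27th integer has to be the second member of some pair, so 26 + 1 = 27.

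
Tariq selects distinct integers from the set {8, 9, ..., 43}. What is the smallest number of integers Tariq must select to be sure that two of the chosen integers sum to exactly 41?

Two chosen integers sum to 41 exactly when both halves of some pair {x, 41−x} with 8 ≤ x ≤ 41−x ≤ 33 are chosen — 13 such pairs.
The remaining 10 elements (those with no distinct partner in range) can never complete a 41-sum, so the worst case takes all of them and one from each pair: 10 + 13 = 23.
The 24th integer has to be the second member of some pair, so 23 + 1 = 24.

24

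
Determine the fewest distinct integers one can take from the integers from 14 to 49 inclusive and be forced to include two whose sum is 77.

Two chosen integers sum to 77 exactly when both halves of some pair {x, 77−x} with 28 ≤ x ≤ 77−x ≤ 49 are chosen — 11 such pairs.
The remaining 14 elements (those with no distinct partner in range) can never complete a 77-sum, so the worst case takes all of them and one from each pair: 14 + 11 = 25.
The 26th integer has to be the second member of some pair, so 25 + 1 = 26.

26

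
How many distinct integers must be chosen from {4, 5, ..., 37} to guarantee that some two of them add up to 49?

22

Two chosen integers sum to 49 exactly when both halves of some pair {x, 49−x} with 12 ≤ x ≤ 49−x ≤ 37 are chosen — 13 such pairs.
The remaining 8 elements (those with no distinct partner in range) can never complete a 49-sum, so the worst case takes all of them and one from each pair: 8 + 13 = 21.
By the pigeonhole principle, the 22nd integer has to be the second member of some pair, so 21 + 1 = 22.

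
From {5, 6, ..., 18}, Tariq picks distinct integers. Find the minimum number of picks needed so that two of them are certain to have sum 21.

9

Two chosen integers sum to 21 exactly when both halves of some pair {x, 21−x} with 5 ≤ x ≤ 21−x ≤ 16 are chosen — 6 such pairs.
The remaining 2 elements (those with no distinct partner in range) can never complete a 21-sum, so the worst case takes all of them and one from each pair: 2 + 6 = 8.
Pigeonhole: the 9th integer has to be the second member of some pair, so 8 + 1 = 9.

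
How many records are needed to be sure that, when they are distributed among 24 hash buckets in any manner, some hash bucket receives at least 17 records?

385

With 384 records one could put exactly 16 in each of the 24 hash buckets, and no hash bucket would reach 17.
Pigeonhole: one more record must land in a hash bucket that already has 16, giving it 17.
So 24 × 16 + 1 = 385 records are required.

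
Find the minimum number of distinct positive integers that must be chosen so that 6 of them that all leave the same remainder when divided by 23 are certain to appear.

Pigeonhole: the 23 residue classes mod 23 are the pigeonholes.
With 115 integers one could put 5 in each residue class and have no class reach 6.
The 116th integer pushes some class to 6, so 23·5 + 1 = 116.

116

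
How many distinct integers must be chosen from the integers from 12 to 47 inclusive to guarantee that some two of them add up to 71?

25

A set avoiding the sum 71 can contain at most one of each pair {x, 71−x}, plus the 12 elements whose complement lies outside the range.
The integers 12, …, 35 (24 of them) are such a set: any two sum to at least 12+13 = 25 and at most 34+35 = 69 < 71.
Pigeonhole: any 25th integer completes one of the 12 pairs, so 25 choices force a sum of 71.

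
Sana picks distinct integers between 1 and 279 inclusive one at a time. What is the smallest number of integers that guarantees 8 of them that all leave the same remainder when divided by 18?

The 18 residue classes mod 18 are the pigeonholes.
With 126 integers one could put 7 in each residue class and have no class reach 8.
The 127th integer pushes some class to 8, so 18·7 + 1 = 127.

127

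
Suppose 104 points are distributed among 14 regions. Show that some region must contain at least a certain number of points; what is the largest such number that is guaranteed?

8

By pigeonhole, the 14 regions are the holes and the 104 points are the pigeons.
If every region held at most 7 points, the total would be at most 14 × 7 = 98, which is less than 104.
So some region holds at least ⌈104/14⌉ = 8 points.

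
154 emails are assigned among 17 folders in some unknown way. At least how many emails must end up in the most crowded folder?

The 17 folders are the holes and the 154 emails are the pigeons.
If every folder held at most 9 emails, the total would be at most 17 × 9 = 153, which is less than 154.
So some folder holds at least ⌈154/17⌉ = 10 emails.

10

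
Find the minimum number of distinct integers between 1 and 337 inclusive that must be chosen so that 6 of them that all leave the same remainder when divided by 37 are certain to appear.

The 37 residue classes mod 37 are the pigeonholes.
With 185 integers one could put 5 in each residue class and have no class reach 6.
The 186th integer pushes some class to 6, so 37·5 + 1 = 186.

186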